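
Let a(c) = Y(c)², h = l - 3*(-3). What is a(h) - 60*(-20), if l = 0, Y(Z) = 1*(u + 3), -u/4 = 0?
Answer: 1209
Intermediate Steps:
u = 0 (u = -4*0 = 0)
Y(Z) = 3 (Y(Z) = 1*(0 + 3) = 1*3 = 3)
h = 9 (h = 0 - 3*(-3) = 0 + 9 = 9)
a(c) = 9 (a(c) = 3² = 9)
a(h) - 60*(-20) = 9 - 60*(-20) = 9 - 1*(-1200) = 9 + 1200 = 1209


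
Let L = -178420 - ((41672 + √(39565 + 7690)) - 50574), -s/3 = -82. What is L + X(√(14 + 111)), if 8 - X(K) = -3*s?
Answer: -168772 - √47255 ≈ -1.6899e+5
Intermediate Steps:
s = 246 (s = -3*(-82) = 246)
X(K) = 746 (X(K) = 8 - (-3)*246 = 8 - 1*(-738) = 8 + 738 = 746)
L = -169518 - √47255 (L = -178420 - ((41672 + √47255) - 50574) = -178420 - (-8902 + √47255) = -178420 + (8902 - √47255) = -169518 - √47255 ≈ -1.6974e+5)
L + X(√(14 + 111)) = (-169518 - √47255) + 746 = -168772 - √47255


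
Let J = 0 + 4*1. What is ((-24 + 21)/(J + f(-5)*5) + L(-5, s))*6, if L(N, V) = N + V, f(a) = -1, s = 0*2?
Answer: -12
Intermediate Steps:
J = 4 (J = 0 + 4 = 4)
s = 0
((-24 + 21)/(J + f(-5)*5) + L(-5, s))*6 = ((-24 + 21)/(4 - 1*5) + (-5 + 0))*6 = (-3/(4 - 5) - 5)*6 = (-3/(-1) - 5)*6 = (-3*(-1) - 5)*6 = (3 - 5)*6 = -2*6 = -12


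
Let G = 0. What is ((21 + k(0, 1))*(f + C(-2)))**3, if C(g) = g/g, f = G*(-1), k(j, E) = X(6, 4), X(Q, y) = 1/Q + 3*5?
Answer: 10218313/216 ≈ 47307.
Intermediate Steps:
X(Q, y) = 15 + 1/Q (X(Q, y) = 1/Q + 15 = 15 + 1/Q)
k(j, E) = 91/6 (k(j, E) = 15 + 1/6 = 91/6)
f = 0 (f = 0*(-1) = 0)
C(g) = 1
((21 + k(0, 1))*(f + C(-2)))**3 = ((21 + 91/6)*(0 + 1))**3 = ((217/6)*1)**3 = (217/6)**3 = 10218313/216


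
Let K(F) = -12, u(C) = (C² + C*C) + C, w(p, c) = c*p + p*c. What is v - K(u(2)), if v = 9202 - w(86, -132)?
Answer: 31918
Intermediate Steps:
w(p, c) = 2*c*p (w(p, c) = c*p + c*p = 2*c*p)
u(C) = C + 2*C² (u(C) = (C² + C²) + C = 2*C² + C = C + 2*C²)
v = 31906 (v = 9202 - 2*(-132)*86 = 9202 - 1*(-22704) = 9202 + 22704 = 31906)
v - K(u(2)) = 31906 - 1*(-12) = 31906 + 12 = 31918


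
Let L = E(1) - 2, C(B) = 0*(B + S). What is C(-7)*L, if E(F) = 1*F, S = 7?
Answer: 0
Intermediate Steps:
E(F) = F
C(B) = 0 (C(B) = 0*(B + 7) = 0*(7 + B) = 0)
L = -1 (L = 1 - 2 = -1)
C(-7)*L = 0*(-1) = 0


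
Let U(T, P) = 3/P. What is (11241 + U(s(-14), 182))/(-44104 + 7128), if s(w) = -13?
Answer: -2045865/6729632 ≈ -0.30401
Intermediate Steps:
(11241 + U(s(-14), 182))/(-44104 + 7128) = (11241 + 3/182)/(-44104 + 7128) = (11241 + 3*(1/182))/(-36976) = (11241 + 3/182)*(-1/36976) = (2045865/182)*(-1/36976) = -2045865/6729632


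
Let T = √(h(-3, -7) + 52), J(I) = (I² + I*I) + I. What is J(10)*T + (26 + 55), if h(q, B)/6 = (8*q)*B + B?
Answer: 81 + 210*√1018 ≈ 6781.3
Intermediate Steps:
h(q, B) = 6*B + 48*B*q (h(q, B) = 6*((8*q)*B + B) = 6*(8*B*q + B) = 6*(B + 8*B*q) = 6*B + 48*B*q)
J(I) = I + 2*I² (J(I) = (I² + I²) + I = 2*I² + I = I + 2*I²)
T = √1018 (T = √(6*(-7)*(1 + 8*(-3)) + 52) = √(6*(-7)*(1 - 24) + 52) = √(6*(-7)*(-23) + 52) = √(966 + 52) = √1018 ≈ 31.906)
J(10)*T + (26 + 55) = (10*(1 + 2*10))*√1018 + (26 + 55) = (10*(1 + 20))*√1018 + 81 = (10*21)*√1018 + 81 = 210*√1018 + 81 = 81 + 210*√1018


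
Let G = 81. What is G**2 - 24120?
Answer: -17559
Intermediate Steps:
G**2 - 24120 = 81**2 - 24120 = 6561 - 24120 = -17559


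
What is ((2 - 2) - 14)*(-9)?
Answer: 126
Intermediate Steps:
((2 - 2) - 14)*(-9) = (0 - 14)*(-9) = -14*(-9) = 126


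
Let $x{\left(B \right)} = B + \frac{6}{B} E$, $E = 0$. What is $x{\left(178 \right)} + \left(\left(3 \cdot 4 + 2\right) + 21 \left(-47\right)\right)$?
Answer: $-795$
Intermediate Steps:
$x{\left(B \right)} = B$ ($x{\left(B \right)} = B + \frac{6}{B} 0 = B + 0 = B$)
$x{\left(178 \right)} + \left(\left(3 \cdot 4 + 2\right) + 21 \left(-47\right)\right) = 178 + \left(\left(3 \cdot 4 + 2\right) + 21 \left(-47\right)\right) = 178 + \left(\left(12 + 2\right) - 987\right) = 178 + \left(14 - 987\right) = 178 - 973 = -795$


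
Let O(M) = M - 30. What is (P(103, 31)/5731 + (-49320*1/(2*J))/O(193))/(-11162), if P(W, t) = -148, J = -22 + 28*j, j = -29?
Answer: -10100587/724677597127 ≈ -1.3938e-5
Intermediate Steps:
O(M) = -30 + M
J = -834 (J = -22 + 28*(-29) = -22 - 812 = -834)
(P(103, 31)/5731 + (-49320*1/(2*J))/O(193))/(-11162) = (-148/5731 + (-49320/(2*(-834)))/(-30 + 193))/(-11162) = (-148*1/5731 - 49320/(-1668)/163)*(-1/11162) = (-148/5731 - 49320*(-1/1668)*(1/163))*(-1/11162) = (-148/5731 + (4110/139)*(1/163))*(-1/11162) = (-148/5731 + 4110/22657)*(-1/11162) = (20201174/129847267)*(-1/11162) = -10100587/724677597127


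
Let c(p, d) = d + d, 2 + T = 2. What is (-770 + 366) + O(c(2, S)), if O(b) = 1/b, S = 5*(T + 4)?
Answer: -16159/40 ≈ -403.98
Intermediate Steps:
T = 0 (T = -2 + 2 = 0)
S = 20 (S = 5*(0 + 4) = 5*4 = 20)
c(p, d) = 2*d
(-770 + 366) + O(c(2, S)) = (-770 + 366) + 1/(2*20) = -404 + 1/40 = -16159/40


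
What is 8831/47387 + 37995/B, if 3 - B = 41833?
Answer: -286213667/396439642 ≈ -0.72196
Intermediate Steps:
B = -41830 (B = 3 - 1*41833 = 3 - 41833 = -41830)
8831/47387 + 37995/B = 8831/47387 + 37995/(-41830) = 8831*(1/47387) + 37995*(-1/41830) = 8831/47387 - 7599/8366 = -286213667/396439642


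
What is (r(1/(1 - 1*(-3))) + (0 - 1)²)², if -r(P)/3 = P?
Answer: 1/16 ≈ 0.062500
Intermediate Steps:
r(P) = -3*P
(r(1/(1 - 1*(-3))) + (0 - 1)²)² = (-3/(1 - 1*(-3)) + (0 - 1)²)² = (-3/(1 + 3) + (-1)²)² = (-3/4 + 1)² = (-3*¼ + 1)² = (-¾ + 1)² = (¼)² = 1/16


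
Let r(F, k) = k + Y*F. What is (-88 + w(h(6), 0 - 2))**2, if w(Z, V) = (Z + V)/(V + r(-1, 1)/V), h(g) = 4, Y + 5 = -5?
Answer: 1752976/225 ≈ 7791.0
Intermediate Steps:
Y = -10 (Y = -5 - 5 = -10)
r(F, k) = k - 10*F
w(Z, V) = (V + Z)/(V + 11/V) (w(Z, V) = (Z + V)/(V + (1 - 10*(-1))/V) = (V + Z)/(V + (1 + 10)/V) = (V + Z)/(V + 11/V))
(-88 + w(h(6), 0 - 2))**2 = (-88 + (0 - 2)*((0 - 2) + 4)/(11 + (0 - 2)**2))**2 = (-88 - 2*(-2 + 4)/(11 + (-2)**2))**2 = (-88 - 2*2/(11 + 4))**2 = (-88 - 2*2/15)**2 = (-88 - 2*1/15*2)**2 = (-88 - 4/15)**2 = (-1324/15)**2 = 1752976/225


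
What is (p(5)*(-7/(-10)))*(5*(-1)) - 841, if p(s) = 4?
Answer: -855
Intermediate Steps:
(p(5)*(-7/(-10)))*(5*(-1)) - 841 = (4*(-7/(-10)))*(5*(-1)) - 841 = (4*(-7*(-⅒)))*(-5) - 841 = (4*(7/10))*(-5) - 841 = (14/5)*(-5) - 841 = -14 - 841 = -855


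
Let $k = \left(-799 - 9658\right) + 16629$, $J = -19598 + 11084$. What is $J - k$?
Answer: $-14686$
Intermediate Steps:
$J = -8514$
$k = 6172$ ($k = -10457 + 16629 = 6172$)
$J - k = -8514 - 6172 = -14686$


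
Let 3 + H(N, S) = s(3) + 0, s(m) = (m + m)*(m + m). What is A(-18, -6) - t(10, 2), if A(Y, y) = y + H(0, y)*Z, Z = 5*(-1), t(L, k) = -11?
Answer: -160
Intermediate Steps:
s(m) = 4*m² (s(m) = (2*m)*(2*m) = 4*m²)
H(N, S) = 33 (H(N, S) = -3 + (4*3² + 0) = -3 + (4*9 + 0) = -3 + (36 + 0) = -3 + 36 = 33)
Z = -5
A(Y, y) = -165 + y (A(Y, y) = y + 33*(-5) = y - 165 = -165 + y)
A(-18, -6) - t(10, 2) = (-165 - 6) - 1*(-11) = -171 + 11 = -160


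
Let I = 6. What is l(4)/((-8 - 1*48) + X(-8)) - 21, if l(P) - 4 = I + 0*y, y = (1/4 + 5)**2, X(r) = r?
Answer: -677/32 ≈ -21.156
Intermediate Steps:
y = 441/16 (y = (1/4 + 5)**2 = (21/4)**2 = 441/16 ≈ 27.563)
l(P) = 10 (l(P) = 4 + (6 + 0*(441/16)) = 4 + (6 + 0) = 4 + 6 = 10)
l(4)/((-8 - 1*48) + X(-8)) - 21 = 10/((-8 - 1*48) - 8) - 21 = 10/((-8 - 48) - 8) - 21 = 10/(-56 - 8) - 21 = 10/(-64) - 21 = -1/64*10 - 21 = -5/32 - 21 = -677/32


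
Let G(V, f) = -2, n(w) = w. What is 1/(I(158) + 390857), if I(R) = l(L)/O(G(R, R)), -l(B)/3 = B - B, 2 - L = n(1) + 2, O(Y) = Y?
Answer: 1/390857 ≈ 2.5585e-6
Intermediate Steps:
L = -1 (L = 2 - (1 + 2) = 2 - 1*3 = 2 - 3 = -1)
l(B) = 0 (l(B) = -3*(B - B) = -3*0 = 0)
I(R) = 0 (I(R) = 0/(-2) = 0*(-1/2) = 0)
1/(I(158) + 390857) = 1/(0 + 390857) = 1/390857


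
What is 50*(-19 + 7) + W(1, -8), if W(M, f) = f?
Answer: -608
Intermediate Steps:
50*(-19 + 7) + W(1, -8) = 50*(-19 + 7) - 8 = 50*(-12) - 8 = -600 - 8 = -608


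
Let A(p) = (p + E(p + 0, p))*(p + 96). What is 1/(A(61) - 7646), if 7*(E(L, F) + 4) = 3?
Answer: 7/9592 ≈ 0.00072978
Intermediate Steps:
E(L, F) = -25/7 (E(L, F) = -4 + (⅐)*3 = -4 + 3/7 = -25/7)
A(p) = (96 + p)*(-25/7 + p) (A(p) = (p - 25/7)*(p + 96) = (-25/7 + p)*(96 + p) = (96 + p)*(-25/7 + p))
1/(A(61) - 7646) = 1/((-2400/7 + 61² + (647/7)*61) - 7646) = 1/((-2400/7 + 3721 + 39467/7) - 7646) = 1/(63114/7 - 7646) = 1/(9592/7) = 7/9592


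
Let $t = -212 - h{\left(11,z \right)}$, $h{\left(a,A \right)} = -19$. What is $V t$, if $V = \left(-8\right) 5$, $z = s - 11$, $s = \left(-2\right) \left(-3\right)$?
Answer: $7720$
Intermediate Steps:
$s = 6$
$z = -5$ ($z = 6 - 11 = -5$)
$t = -193$ ($t = -212 - -19 = -212 + 19 = -193$)
$V = -40$
$V t = \left(-40\right) \left(-193\right) = 7720$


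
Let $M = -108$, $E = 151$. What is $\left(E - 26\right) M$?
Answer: $-13500$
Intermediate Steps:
$\left(E - 26\right) M = \left(151 - 26\right) \left(-108\right) = 125 \left(-108\right) = -13500$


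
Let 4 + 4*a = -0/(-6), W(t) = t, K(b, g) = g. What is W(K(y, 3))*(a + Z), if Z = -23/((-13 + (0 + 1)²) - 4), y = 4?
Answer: 21/16 ≈ 1.3125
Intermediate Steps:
a = -1 (a = -1 + (-0/(-6))/4 = -1 + (-0*(-1)/6)/4 = -1 + (-3*0)/4 = -1 + (¼)*0 = -1 + 0 = -1)
Z = 23/16 (Z = -23/((-13 + 1²) - 4) = -23/((-13 + 1) - 4) = -23/(-12 - 4) = -23/(-16) = -23*(-1/16) = 23/16 ≈ 1.4375)
W(K(y, 3))*(a + Z) = 3*(-1 + 23/16) = 3*(7/16) = 21/16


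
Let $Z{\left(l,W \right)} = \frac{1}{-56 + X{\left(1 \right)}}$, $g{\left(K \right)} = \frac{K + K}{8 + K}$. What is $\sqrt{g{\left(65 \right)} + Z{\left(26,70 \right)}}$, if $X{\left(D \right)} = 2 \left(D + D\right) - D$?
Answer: $\frac{\sqrt{26374973}}{3869} \approx 1.3274$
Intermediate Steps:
$g{\left(K \right)} = \frac{2 K}{8 + K}$
$X{\left(D \right)} = 3 D$ ($X{\left(D \right)} = 2 \cdot 2 D - D = 4 D - D = 3 D$)
$Z{\left(l,W \right)} = - \frac{1}{53}$ ($Z{\left(l,W \right)} = \frac{1}{-56 + 3 \cdot 1} = \frac{1}{-56 + 3} = \frac{1}{-53} = - \frac{1}{53}$)
$\sqrt{g{\left(65 \right)} + Z{\left(26,70 \right)}} = \sqrt{2 \cdot 65 \frac{1}{8 + 65} - \frac{1}{53}} = \sqrt{2 \cdot 65 \cdot \frac{1}{73} - \frac{1}{53}} = \sqrt{\frac{130}{73} - \frac{1}{53}} = \sqrt{\frac{6817}{3869}} = \frac{\sqrt{26374973}}{3869}$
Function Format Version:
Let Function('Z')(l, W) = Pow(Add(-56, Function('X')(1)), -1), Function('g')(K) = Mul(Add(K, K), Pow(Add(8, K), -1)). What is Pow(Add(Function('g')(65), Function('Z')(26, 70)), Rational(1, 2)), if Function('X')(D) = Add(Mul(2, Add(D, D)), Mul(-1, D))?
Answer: Mul(Rational(1, 3869), Pow(26374973, Rational(1, 2))) ≈ 1.3274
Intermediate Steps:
Function('g')(K) = Mul(2, K, Pow(Add(8, K), -1)) (Function('g')(K) = Mul(Mul(2, K), Pow(Add(8, K), -1)) = Mul(2, K, Pow(Add(8, K), -1)))
Function('X')(D) = Mul(3, D) (Function('X')(D) = Add(Mul(2, Mul(2, D)), Mul(-1, D)) = Add(Mul(4, D), Mul(-1, D)) = Mul(3, D))
Function('Z')(l, W) = Rational(-1, 53) (Function('Z')(l, W) = Pow(Add(-56, Mul(3, 1)), -1) = Pow(Add(-56, 3), -1) = Pow(-53, -1) = Rational(-1, 53))
Pow(Add(Function('g')(65), Function('Z')(26, 70)), Rational(1, 2)) = Pow(Add(Mul(2, 65, Pow(Add(8, 65), -1)), Rational(-1, 53)), Rational(1, 2)) = Pow(Add(Mul(2, 65, Pow(73, -1)), Rational(-1, 53)), Rational(1, 2)) = Pow(Add(Mul(2, 65, Rational(1, 73)), Rational(-1, 53)), Rational(1, 2)) = Pow(Add(Rational(130, 73), Rational(-1, 53)), Rational(1, 2)) = Pow(Rational(6817, 3869), Rational(1, 2)) = Mul(Rational(1, 3869), Pow(26374973, Rational(1, 2)))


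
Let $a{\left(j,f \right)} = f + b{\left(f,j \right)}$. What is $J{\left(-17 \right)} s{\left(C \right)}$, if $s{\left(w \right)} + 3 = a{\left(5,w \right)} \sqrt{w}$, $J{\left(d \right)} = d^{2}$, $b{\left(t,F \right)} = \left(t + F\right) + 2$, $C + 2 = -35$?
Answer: $-867 - 19363 i \sqrt{37} \approx -867.0 - 1.1778 \cdot 10^{5} i$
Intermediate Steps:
$C = -37$ ($C = -2 - 35 = -37$)
$b{\left(t,F \right)} = 2 + F + t$ ($b{\left(t,F \right)} = \left(F + t\right) + 2 = 2 + F + t$)
$a{\left(j,f \right)} = 2 + j + 2 f$ ($a{\left(j,f \right)} = f + \left(2 + j + f\right) = f + \left(2 + f + j\right) = 2 + j + 2 f$)
$s{\left(w \right)} = -3 + \sqrt{w} \left(7 + 2 w\right)$ ($s{\left(w \right)} = -3 + \left(2 + 5 + 2 w\right) \sqrt{w} = -3 + \left(7 + 2 w\right) \sqrt{w} = -3 + \sqrt{w} \left(7 + 2 w\right)$)
$J{\left(-17 \right)} s{\left(C \right)} = \left(-17\right)^{2} \left(-3 + \sqrt{-37} \left(7 + 2 \left(-37\right)\right)\right) = 289 \left(-3 + i \sqrt{37} \left(7 - 74\right)\right) = 289 \left(-3 + i \sqrt{37} \left(-67\right)\right) = 289 \left(-3 - 67 i \sqrt{37}\right) = -867 - 19363 i \sqrt{37}$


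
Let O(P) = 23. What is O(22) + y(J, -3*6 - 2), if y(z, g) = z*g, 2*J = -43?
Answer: 453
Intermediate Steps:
J = -43/2 (J = (½)*(-43) = -43/2 ≈ -21.500)
y(z, g) = g*z
O(22) + y(J, -3*6 - 2) = 23 + (-3*6 - 2)*(-43/2) = 23 + (-18 - 2)*(-43/2) = 23 - 20*(-43/2) = 23 + 430 = 453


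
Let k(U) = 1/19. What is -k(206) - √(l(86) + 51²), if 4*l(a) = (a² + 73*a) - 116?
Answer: -1/19 - √23962/2 ≈ -77.451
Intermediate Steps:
k(U) = 1/19
l(a) = -29 + a²/4 + 73*a/4 (l(a) = ((a² + 73*a) - 116)/4 = (-116 + a² + 73*a)/4 = -29 + a²/4 + 73*a/4)
-k(206) - √(l(86) + 51²) = -1*1/19 - √((-29 + (¼)*86² + (73/4)*86) + 51²) = -1/19 - √((-29 + (¼)*7396 + 3139/2) + 2601) = -1/19 - √((-29 + 1849 + 3139/2) + 2601) = -1/19 - √(6779/2 + 2601) = -1/19 - √(11981/2) = -1/19 - √23962/2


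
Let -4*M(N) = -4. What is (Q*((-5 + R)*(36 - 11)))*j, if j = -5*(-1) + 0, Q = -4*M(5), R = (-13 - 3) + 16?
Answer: 2500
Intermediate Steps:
M(N) = 1 (M(N) = -1/4*(-4) = 1)
R = 0 (R = -16 + 16 = 0)
Q = -4 (Q = -4*1 = -4)
j = 5 (j = 5 + 0 = 5)
(Q*((-5 + R)*(36 - 11)))*j = -4*(-5 + 0)*(36 - 11)*5 = -(-20)*25*5 = -4*(-125)*5 = 500*5 = 2500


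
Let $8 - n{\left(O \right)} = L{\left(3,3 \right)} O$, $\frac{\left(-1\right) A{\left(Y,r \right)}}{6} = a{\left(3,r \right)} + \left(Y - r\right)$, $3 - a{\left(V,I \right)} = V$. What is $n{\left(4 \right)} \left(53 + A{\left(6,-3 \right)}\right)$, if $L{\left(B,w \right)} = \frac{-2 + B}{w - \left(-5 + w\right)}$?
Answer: $- \frac{36}{5} \approx -7.2$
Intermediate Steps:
$a{\left(V,I \right)} = 3 - V$
$L{\left(B,w \right)} = - \frac{2}{5} + \frac{B}{5}$ ($L{\left(B,w \right)} = \frac{-2 + B}{5} = \left(-2 + B\right) \frac{1}{5} = - \frac{2}{5} + \frac{B}{5}$)
$A{\left(Y,r \right)} = - 6 Y + 6 r$ ($A{\left(Y,r \right)} = - 6 \left(\left(3 - 3\right) + \left(Y - r\right)\right) = - 6 \left(0 + \left(Y - r\right)\right) = - 6 \left(Y - r\right) = - 6 Y + 6 r$)
$n{\left(O \right)} = 8 - \frac{O}{5}$ ($n{\left(O \right)} = 8 - \left(- \frac{2}{5} + \frac{1}{5} \cdot 3\right) O = 8 - \left(- \frac{2}{5} + \frac{3}{5}\right) O = 8 - \frac{O}{5}$)
$n{\left(4 \right)} \left(53 + A{\left(6,-3 \right)}\right) = \left(8 - \frac{4}{5}\right) \left(53 + \left(\left(-6\right) 6 + 6 \left(-3\right)\right)\right) = \left(8 - \frac{4}{5}\right) \left(53 - 54\right) = \frac{36 \left(53 - 54\right)}{5} = \frac{36}{5} \left(-1\right) = - \frac{36}{5}$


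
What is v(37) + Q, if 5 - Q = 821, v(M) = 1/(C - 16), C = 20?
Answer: -3263/4 ≈ -815.75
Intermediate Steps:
v(M) = ¼ (v(M) = 1/(20 - 16) = 1/4 = ¼)
Q = -816 (Q = 5 - 1*821 = 5 - 821 = -816)
v(37) + Q = ¼ - 816 = -3263/4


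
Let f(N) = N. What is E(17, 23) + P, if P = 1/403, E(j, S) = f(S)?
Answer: 9270/403 ≈ 23.002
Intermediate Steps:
E(j, S) = S
P = 1/403 ≈ 0.0024814
E(17, 23) + P = 23 + 1/403 = 9270/403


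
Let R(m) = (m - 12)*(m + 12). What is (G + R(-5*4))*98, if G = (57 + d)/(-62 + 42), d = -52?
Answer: 50127/2 ≈ 25064.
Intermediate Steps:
R(m) = (-12 + m)*(12 + m)
G = -¼ (G = (57 - 52)/(-62 + 42) = 5/(-20) = 5*(-1/20) = -¼ ≈ -0.25000)
(G + R(-5*4))*98 = (-¼ + (-144 + (-5*4)²))*98 = (-¼ + (-144 + (-20)²))*98 = (-¼ + (-144 + 400))*98 = (-¼ + 256)*98 = (1023/4)*98 = 50127/2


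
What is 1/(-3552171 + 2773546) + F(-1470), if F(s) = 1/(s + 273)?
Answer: -779822/932014125 ≈ -0.00083671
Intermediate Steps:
F(s) = 1/(273 + s)
1/(-3552171 + 2773546) + F(-1470) = 1/(-3552171 + 2773546) + 1/(273 - 1470) = 1/(-778625) + 1/(-1197) = -1/778625 - 1/1197 = -779822/932014125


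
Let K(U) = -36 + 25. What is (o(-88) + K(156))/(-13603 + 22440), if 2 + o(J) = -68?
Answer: -81/8837 ≈ -0.0091660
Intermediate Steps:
K(U) = -11
o(J) = -70 (o(J) = -2 - 68 = -70)
(o(-88) + K(156))/(-13603 + 22440) = (-70 - 11)/(-13603 + 22440) = -81/8837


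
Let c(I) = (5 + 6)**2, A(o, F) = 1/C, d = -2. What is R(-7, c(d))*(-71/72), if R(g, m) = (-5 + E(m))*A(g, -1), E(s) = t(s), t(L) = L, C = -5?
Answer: 2059/90 ≈ 22.878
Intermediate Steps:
E(s) = s
A(o, F) = -1/5 (A(o, F) = 1/(-5) = -1/5)
c(I) = 121 (c(I) = 11**2 = 121)
R(g, m) = 1 - m/5 (R(g, m) = (-5 + m)*(-1/5) = 1 - m/5)
R(-7, c(d))*(-71/72) = (1 - 1/5*121)*(-71/72) = (1 - 121/5)*(-71*1/72) = -116/5*(-71/72) = 2059/90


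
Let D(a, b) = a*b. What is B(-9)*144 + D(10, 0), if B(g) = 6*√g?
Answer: 2592*I ≈ 2592.0*I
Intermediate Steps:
B(-9)*144 + D(10, 0) = (6*√(-9))*144 + 10*0 = (6*(3*I))*144 + 0 = (18*I)*144 + 0 = 2592*I + 0 = 2592*I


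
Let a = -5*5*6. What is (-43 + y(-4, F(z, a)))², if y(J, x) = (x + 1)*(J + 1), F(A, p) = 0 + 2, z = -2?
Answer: 2704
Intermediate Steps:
a = -150 (a = -25*6 = -150)
F(A, p) = 2
y(J, x) = (1 + J)*(1 + x) (y(J, x) = (1 + x)*(1 + J) = (1 + J)*(1 + x))
(-43 + y(-4, F(z, a)))² = (-43 + (1 - 4 + 2 - 4*2))² = (-43 + (1 - 4 + 2 - 8))² = (-43 - 9)² = (-52)² = 2704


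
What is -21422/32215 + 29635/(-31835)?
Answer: -327332179/205112905 ≈ -1.5959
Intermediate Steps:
-21422/32215 + 29635/(-31835) = -21422*1/32215 + 29635*(-1/31835) = -21422/32215 - 5927/6367 = -327332179/205112905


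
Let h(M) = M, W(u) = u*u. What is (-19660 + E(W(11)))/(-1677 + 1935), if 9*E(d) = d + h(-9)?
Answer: -88414/1161 ≈ -76.153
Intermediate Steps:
W(u) = u**2
E(d) = -1 + d/9 (E(d) = (d - 9)/9 = (-9 + d)/9 = -1 + d/9)
(-19660 + E(W(11)))/(-1677 + 1935) = (-19660 + (-1 + (1/9)*11**2))/(-1677 + 1935) = (-19660 + (-1 + (1/9)*121))/258 = (-19660 + (-1 + 121/9))*(1/258) = (-19660 + 112/9)*(1/258) = -176828/9*1/258 = -88414/1161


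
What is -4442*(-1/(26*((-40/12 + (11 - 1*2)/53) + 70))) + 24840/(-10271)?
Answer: 195419829/1418948921 ≈ 0.13772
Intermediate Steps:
-4442*(-1/(26*((-40/12 + (11 - 1*2)/53) + 70))) + 24840/(-10271) = -4442*(-1/(26*((-40*1/12 + (11 - 2)*(1/53)) + 70))) + 24840*(-1/10271) = -4442*(-1/(26*((-10/3 + 9*(1/53)) + 70))) - 24840/10271 = -4442*(-1/(26*((-10/3 + 9/53) + 70))) - 24840/10271 = -4442*(-1/(26*(-503/159 + 70))) - 24840/10271 = -4442/((10627/159)*(-26)) - 24840/10271 = -4442/(-276302/159) - 24840/10271 = -4442*(-159/276302) - 24840/10271 = 353139/138151 - 24840/10271 = 195419829/1418948921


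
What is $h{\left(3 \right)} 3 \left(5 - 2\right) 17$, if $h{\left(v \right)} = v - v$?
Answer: $0$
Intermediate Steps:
$h{\left(v \right)} = 0$
$h{\left(3 \right)} 3 \left(5 - 2\right) 17 = 0 \cdot 3 \left(5 - 2\right) 17 = 0 \cdot 3 \cdot 3 \cdot 17 = 0 \cdot 9 \cdot 17 = 0 \cdot 17 = 0$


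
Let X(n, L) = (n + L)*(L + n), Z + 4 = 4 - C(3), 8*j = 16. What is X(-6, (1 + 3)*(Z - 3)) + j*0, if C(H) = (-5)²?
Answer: 13924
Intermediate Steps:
j = 2 (j = (⅛)*16 = 2)
C(H) = 25
Z = -25 (Z = -4 + (4 - 1*25) = -4 + (4 - 25) = -4 - 21 = -25)
X(n, L) = (L + n)² (X(n, L) = (L + n)*(L + n) = (L + n)²)
X(-6, (1 + 3)*(Z - 3)) + j*0 = ((1 + 3)*(-25 - 3) - 6)² + 2*0 = (4*(-28) - 6)² + 0 = (-112 - 6)² + 0 = (-118)² + 0 = 13924 + 0 = 13924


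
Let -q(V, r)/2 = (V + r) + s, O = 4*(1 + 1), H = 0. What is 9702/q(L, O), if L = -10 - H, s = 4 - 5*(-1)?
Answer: -693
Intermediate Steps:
s = 9 (s = 4 + 5 = 9)
O = 8 (O = 4*2 = 8)
L = -10 (L = -10 - 1*0 = -10 + 0 = -10)
q(V, r) = -18 - 2*V - 2*r (q(V, r) = -2*((V + r) + 9) = -2*(9 + V + r) = -18 - 2*V - 2*r)
9702/q(L, O) = 9702/(-18 - 2*(-10) - 2*8) = 9702/(-18 + 20 - 16) = 9702/(-14) = 9702*(-1/14) = -693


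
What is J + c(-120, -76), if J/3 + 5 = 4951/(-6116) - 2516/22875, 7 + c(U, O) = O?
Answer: -4698822981/46634500 ≈ -100.76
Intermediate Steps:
c(U, O) = -7 + O
J = -828159481/46634500 (J = -15 + 3*(4951/(-6116) - 2516/22875) = -15 + 3*(4951*(-1/6116) - 2516*1/22875) = -15 + 3*(-4951/6116 - 2516/22875) = -15 + 3*(-128641981/139903500) = -15 - 128641981/46634500 = -828159481/46634500 ≈ -17.759)
J + c(-120, -76) = -828159481/46634500 + (-7 - 76) = -828159481/46634500 - 83 = -4698822981/46634500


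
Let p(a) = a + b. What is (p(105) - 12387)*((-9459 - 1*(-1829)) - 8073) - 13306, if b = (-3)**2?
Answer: 192709613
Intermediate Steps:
b = 9
p(a) = 9 + a (p(a) = a + 9 = 9 + a)
(p(105) - 12387)*((-9459 - 1*(-1829)) - 8073) - 13306 = ((9 + 105) - 12387)*((-9459 - 1*(-1829)) - 8073) - 13306 = (114 - 12387)*((-9459 + 1829) - 8073) - 13306 = -12273*(-7630 - 8073) - 13306 = -12273*(-15703) - 13306 = 192722919 - 13306 = 192709613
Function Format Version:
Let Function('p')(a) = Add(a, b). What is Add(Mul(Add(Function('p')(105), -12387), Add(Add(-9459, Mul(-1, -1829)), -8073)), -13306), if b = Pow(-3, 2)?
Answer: 192709613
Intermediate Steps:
b = 9
Function('p')(a) = Add(9, a) (Function('p')(a) = Add(a, 9) = Add(9, a))
Add(Mul(Add(Function('p')(105), -12387), Add(Add(-9459, Mul(-1, -1829)), -8073)), -13306) = Add(Mul(Add(Add(9, 105), -12387), Add(Add(-9459, Mul(-1, -1829)), -8073)), -13306) = Add(Mul(Add(114, -12387), Add(Add(-9459, 1829), -8073)), -13306) = Add(Mul(-12273, Add(-7630, -8073)), -13306) = Add(Mul(-12273, -15703), -13306) = Add(192722919, -13306) = 192709613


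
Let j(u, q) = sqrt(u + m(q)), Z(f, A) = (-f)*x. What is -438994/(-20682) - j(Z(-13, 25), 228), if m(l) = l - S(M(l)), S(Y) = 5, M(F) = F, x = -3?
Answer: 219497/10341 - 2*sqrt(46) ≈ 7.6612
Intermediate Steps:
m(l) = -5 + l (m(l) = l - 1*5 = l - 5 = -5 + l)
Z(f, A) = 3*f (Z(f, A) = -f*(-3) = 3*f)
j(u, q) = sqrt(-5 + q + u) (j(u, q) = sqrt(u + (-5 + q)) = sqrt(-5 + q + u))
-438994/(-20682) - j(Z(-13, 25), 228) = -438994/(-20682) - sqrt(-5 + 228 + 3*(-13)) = -438994*(-1/20682) - sqrt(-5 + 228 - 39) = 219497/10341 - sqrt(184) = 219497/10341 - 2*sqrt(46)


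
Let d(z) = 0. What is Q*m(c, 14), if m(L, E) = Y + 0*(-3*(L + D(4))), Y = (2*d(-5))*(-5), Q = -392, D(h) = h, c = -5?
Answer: 0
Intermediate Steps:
Y = 0 (Y = (2*0)*(-5) = 0*(-5) = 0)
m(L, E) = 0 (m(L, E) = 0 + 0*(-3*(L + 4)) = 0 + 0*(-3*(4 + L)) = 0 + 0*(-12 - 3*L) = 0 + 0 = 0)
Q*m(c, 14) = -392*0 = 0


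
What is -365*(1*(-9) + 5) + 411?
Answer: 1871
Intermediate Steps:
-365*(1*(-9) + 5) + 411 = -365*(-9 + 5) + 411 = -365*(-4) + 411 = 1460 + 411 = 1871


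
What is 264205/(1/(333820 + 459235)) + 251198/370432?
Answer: 38808141095795999/185216 ≈ 2.0953e+11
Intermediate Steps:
264205/(1/(333820 + 459235)) + 251198/370432 = 264205/(1/793055) + 251198*(1/370432) = 264205/(1/793055) + 125599/185216 = 264205*793055 + 125599/185216 = 209529096275 + 125599/185216 = 38808141095795999/185216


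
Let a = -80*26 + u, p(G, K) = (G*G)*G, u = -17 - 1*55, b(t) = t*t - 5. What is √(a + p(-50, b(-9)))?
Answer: 12*I*√883 ≈ 356.58*I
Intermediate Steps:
b(t) = -5 + t² (b(t) = t² - 5 = -5 + t²)
u = -72 (u = -17 - 55 = -72)
p(G, K) = G³ (p(G, K) = G²*G = G³)
a = -2152 (a = -80*26 - 72 = -2080 - 72 = -2152)
√(a + p(-50, b(-9))) = √(-2152 + (-50)³) = √(-2152 - 125000) = √(-127152) = 12*I*√883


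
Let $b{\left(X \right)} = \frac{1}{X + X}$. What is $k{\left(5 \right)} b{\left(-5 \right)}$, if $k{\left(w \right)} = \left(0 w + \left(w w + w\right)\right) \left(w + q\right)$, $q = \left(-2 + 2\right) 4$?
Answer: $-15$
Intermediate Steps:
$b{\left(X \right)} = \frac{1}{2 X}$
$q = 0$ ($q = 0 \cdot 4 = 0$)
$k{\left(w \right)} = w \left(w + w^{2}\right)$ ($k{\left(w \right)} = \left(0 w + \left(w w + w\right)\right) \left(w + 0\right) = \left(0 + \left(w^{2} + w\right)\right) w = \left(0 + \left(w + w^{2}\right)\right) w = \left(w + w^{2}\right) w = w \left(w + w^{2}\right)$)
$k{\left(5 \right)} b{\left(-5 \right)} = 5^{2} \left(1 + 5\right) \frac{1}{2 \left(-5\right)} = 25 \cdot 6 \cdot \frac{1}{2} \left(- \frac{1}{5}\right) = 150 \left(- \frac{1}{10}\right) = -15$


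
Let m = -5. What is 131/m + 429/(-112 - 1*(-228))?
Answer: -13051/580 ≈ -22.502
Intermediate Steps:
131/m + 429/(-112 - 1*(-228)) = 131/(-5) + 429/(-112 - 1*(-228)) = 131*(-⅕) + 429/(-112 + 228) = -131/5 + 429/116 = -13051/580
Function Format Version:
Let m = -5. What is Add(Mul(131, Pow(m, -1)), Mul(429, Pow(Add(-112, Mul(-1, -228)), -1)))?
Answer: Rational(-13051, 580) ≈ -22.502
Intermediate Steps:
Add(Mul(131, Pow(m, -1)), Mul(429, Pow(Add(-112, Mul(-1, -228)), -1))) = Add(Mul(131, Pow(-5, -1)), Mul(429, Pow(Add(-112, Mul(-1, -228)), -1))) = Add(Mul(131, Rational(-1, 5)), Mul(429, Pow(Add(-112, 228), -1))) = Add(Rational(-131, 5), Mul(429, Pow(116, -1))) = Add(Rational(-131, 5), Mul(429, Rational(1, 116))) = Add(Rational(-131, 5), Rational(429, 116)) = Rational(-13051, 580)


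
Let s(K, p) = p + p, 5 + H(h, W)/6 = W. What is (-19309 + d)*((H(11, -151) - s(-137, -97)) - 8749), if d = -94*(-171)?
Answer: 30703385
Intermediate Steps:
H(h, W) = -30 + 6*W
s(K, p) = 2*p
d = 16074
(-19309 + d)*((H(11, -151) - s(-137, -97)) - 8749) = (-19309 + 16074)*(((-30 + 6*(-151)) - 2*(-97)) - 8749) = -3235*(((-30 - 906) - 1*(-194)) - 8749) = -3235*((-936 + 194) - 8749) = -3235*(-742 - 8749) = -3235*(-9491) = 30703385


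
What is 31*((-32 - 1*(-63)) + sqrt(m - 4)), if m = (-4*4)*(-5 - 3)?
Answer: 961 + 62*sqrt(31) ≈ 1306.2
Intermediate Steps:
m = 128 (m = -16*(-8) = 128)
31*((-32 - 1*(-63)) + sqrt(m - 4)) = 31*((-32 - 1*(-63)) + sqrt(128 - 4)) = 31*((-32 + 63) + sqrt(124)) = 31*(31 + 2*sqrt(31)) = 961 + 62*sqrt(31)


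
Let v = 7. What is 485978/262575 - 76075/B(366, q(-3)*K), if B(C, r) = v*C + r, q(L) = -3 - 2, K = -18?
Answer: -366403519/13653900 ≈ -26.835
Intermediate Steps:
q(L) = -5
B(C, r) = r + 7*C (B(C, r) = 7*C + r = r + 7*C)
485978/262575 - 76075/B(366, q(-3)*K) = 485978/262575 - 76075/(-5*(-18) + 7*366) = 485978*(1/262575) - 76075/(90 + 2562) = 485978/262575 - 76075/2652 = 485978/262575 - 76075*1/2652 = 485978/262575 - 4475/156 = -366403519/13653900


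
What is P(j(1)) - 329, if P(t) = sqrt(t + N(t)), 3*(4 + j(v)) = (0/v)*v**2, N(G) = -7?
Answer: -329 + I*sqrt(11) ≈ -329.0 + 3.3166*I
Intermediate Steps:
j(v) = -4 (j(v) = -4 + ((0/v)*v**2)/3 = -4 + (0*v**2)/3 = -4 + (1/3)*0 = -4 + 0 = -4)
P(t) = sqrt(-7 + t) (P(t) = sqrt(t - 7) = sqrt(-7 + t))
P(j(1)) - 329 = sqrt(-7 - 4) - 329 = sqrt(-11) - 329 = I*sqrt(11) - 329 = -329 + I*sqrt(11)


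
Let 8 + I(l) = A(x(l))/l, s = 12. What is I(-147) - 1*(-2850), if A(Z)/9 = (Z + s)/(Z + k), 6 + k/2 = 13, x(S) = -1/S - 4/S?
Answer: 287283947/101087 ≈ 2841.9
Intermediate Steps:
x(S) = -5/S
k = 14 (k = -12 + 2*13 = -12 + 26 = 14)
A(Z) = 9*(12 + Z)/(14 + Z) (A(Z) = 9*((Z + 12)/(Z + 14)) = 9*((12 + Z)/(14 + Z)) = 9*(12 + Z)/(14 + Z))
I(l) = -8 + 9*(12 - 5/l)/(l*(14 - 5/l)) (I(l) = -8 + (9*(12 - 5/l)/(14 - 5/l))/l = -8 + 9*(12 - 5/l)/(l*(14 - 5/l)))
I(-147) - 1*(-2850) = (-45 - 112*(-147)² + 148*(-147))/((-147)*(-5 + 14*(-147))) - 1*(-2850) = -(-45 - 112*21609 - 21756)/(147*(-5 - 2058)) + 2850 = -1/147*(-45 - 2420208 - 21756)/(-2063) + 2850 = -1/147*(-1/2063)*(-2442009) + 2850 = -814003/101087 + 2850 = 287283947/101087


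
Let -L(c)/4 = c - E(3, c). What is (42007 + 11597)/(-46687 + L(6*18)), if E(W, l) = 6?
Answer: -53604/47095 ≈ -1.1382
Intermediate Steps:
L(c) = 24 - 4*c (L(c) = -4*(c - 1*6) = -4*(c - 6) = -4*(-6 + c) = 24 - 4*c)
(42007 + 11597)/(-46687 + L(6*18)) = (42007 + 11597)/(-46687 + (24 - 24*18)) = 53604/(-46687 + (24 - 4*108)) = 53604/(-46687 + (24 - 432)) = 53604/(-46687 - 408) = 53604/(-47095) = 53604*(-1/47095) = -53604/47095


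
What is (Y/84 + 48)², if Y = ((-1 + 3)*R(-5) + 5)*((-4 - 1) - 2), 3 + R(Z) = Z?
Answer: 344569/144 ≈ 2392.8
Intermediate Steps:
R(Z) = -3 + Z
Y = 77 (Y = ((-1 + 3)*(-3 - 5) + 5)*((-4 - 1) - 2) = (2*(-8) + 5)*(-5 - 2) = (-16 + 5)*(-7) = -11*(-7) = 77)
(Y/84 + 48)² = (77/84 + 48)² = (77*(1/84) + 48)² = (11/12 + 48)² = (587/12)² = 344569/144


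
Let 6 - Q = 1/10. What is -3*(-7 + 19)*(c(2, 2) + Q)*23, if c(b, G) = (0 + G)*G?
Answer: -40986/5 ≈ -8197.2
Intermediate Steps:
Q = 59/10 (Q = 6 - 1/10 = 6 - 1*⅒ = 6 - ⅒ = 59/10 ≈ 5.9000)
c(b, G) = G² (c(b, G) = G*G = G²)
-3*(-7 + 19)*(c(2, 2) + Q)*23 = -3*(-7 + 19)*(2² + 59/10)*23 = -36*(4 + 59/10)*23 = -36*99/10*23 = -3*594/5*23 = -1782/5*23 = -40986/5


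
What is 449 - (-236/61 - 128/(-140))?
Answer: 964923/2135 ≈ 451.95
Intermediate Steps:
449 - (-236/61 - 128/(-140)) = 449 - (-236*1/61 - 128*(-1/140)) = 449 - (-236/61 + 32/35) = 449 - 1*(-6308/2135) = 449 + 6308/2135 = 964923/2135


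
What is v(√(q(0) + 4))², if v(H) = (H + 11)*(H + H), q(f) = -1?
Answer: 1488 + 264*√3 ≈ 1945.3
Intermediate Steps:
v(H) = 2*H*(11 + H) (v(H) = (11 + H)*(2*H) = 2*H*(11 + H))
v(√(q(0) + 4))² = (2*√(-1 + 4)*(11 + √(-1 + 4)))² = (2*√3*(11 + √3))² = 12*(11 + √3)²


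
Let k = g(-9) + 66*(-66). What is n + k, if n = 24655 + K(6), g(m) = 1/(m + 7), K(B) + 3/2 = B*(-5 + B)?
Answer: 20303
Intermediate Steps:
K(B) = -3/2 + B*(-5 + B)
g(m) = 1/(7 + m)
k = -8713/2 (k = 1/(7 - 9) + 66*(-66) = 1/(-2) - 4356 = -1/2 - 4356 = -8713/2 ≈ -4356.5)
n = 49319/2 (n = 24655 + (-3/2 + 6**2 - 5*6) = 24655 + (-3/2 + 36 - 30) = 24655 + 9/2 = 49319/2 ≈ 24660.)
n + k = 49319/2 - 8713/2 = 20303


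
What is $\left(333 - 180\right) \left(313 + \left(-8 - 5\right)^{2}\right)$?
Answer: $73746$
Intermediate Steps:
$\left(333 - 180\right) \left(313 + \left(-8 - 5\right)^{2}\right) = 153 \left(313 + \left(-13\right)^{2}\right) = 153 \left(313 + 169\right) = 153 \cdot 482 = 73746$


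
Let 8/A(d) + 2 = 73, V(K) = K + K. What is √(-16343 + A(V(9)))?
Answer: I*√82384495/71 ≈ 127.84*I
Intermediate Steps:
V(K) = 2*K
A(d) = 8/71 (A(d) = 8/(-2 + 73) = 8/71)
√(-16343 + A(V(9))) = √(-16343 + 8/71) = √(-1160345/71) = I*√82384495/71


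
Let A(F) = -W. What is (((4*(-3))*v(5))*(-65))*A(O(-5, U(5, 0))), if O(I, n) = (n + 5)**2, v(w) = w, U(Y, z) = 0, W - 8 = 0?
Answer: -31200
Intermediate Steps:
W = 8 (W = 8 + 0 = 8)
O(I, n) = (5 + n)**2
A(F) = -8 (A(F) = -1*8 = -8)
(((4*(-3))*v(5))*(-65))*A(O(-5, U(5, 0))) = (((4*(-3))*5)*(-65))*(-8) = (-12*5*(-65))*(-8) = -60*(-65)*(-8) = 3900*(-8) = -31200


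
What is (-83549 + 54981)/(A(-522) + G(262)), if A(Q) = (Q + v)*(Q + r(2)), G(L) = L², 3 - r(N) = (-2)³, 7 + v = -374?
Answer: -28568/530077 ≈ -0.053894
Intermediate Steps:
v = -381 (v = -7 - 374 = -381)
r(N) = 11 (r(N) = 3 - 1*(-2)³ = 3 - 1*(-8) = 3 + 8 = 11)
A(Q) = (-381 + Q)*(11 + Q) (A(Q) = (Q - 381)*(Q + 11) = (-381 + Q)*(11 + Q))
(-83549 + 54981)/(A(-522) + G(262)) = (-83549 + 54981)/((-4191 + (-522)² - 370*(-522)) + 262²) = -28568/((-4191 + 272484 + 193140) + 68644) = -28568/(461433 + 68644) = -28568/530077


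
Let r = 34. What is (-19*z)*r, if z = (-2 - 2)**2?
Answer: -10336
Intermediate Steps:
z = 16 (z = (-4)**2 = 16)
(-19*z)*r = -19*16*34 = -304*34 = -10336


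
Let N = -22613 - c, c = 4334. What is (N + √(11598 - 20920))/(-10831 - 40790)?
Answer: 26947/51621 - I*√9322/51621 ≈ 0.52202 - 0.0018704*I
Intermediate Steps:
N = -26947 (N = -22613 - 1*4334 = -22613 - 4334 = -26947)
(N + √(11598 - 20920))/(-10831 - 40790) = (-26947 + √(11598 - 20920))/(-10831 - 40790) = (-26947 + √(-9322))/(-51621) = (-26947 + I*√9322)*(-1/51621) = 26947/51621 - I*√9322/51621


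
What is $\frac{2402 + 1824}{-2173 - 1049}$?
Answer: $- \frac{2113}{1611} \approx -1.3116$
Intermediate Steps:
$\frac{2402 + 1824}{-2173 - 1049} = \frac{4226}{-3222} = 4226 \left(- \frac{1}{3222}\right) = - \frac{2113}{1611}$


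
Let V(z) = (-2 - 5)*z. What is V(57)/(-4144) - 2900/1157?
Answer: -1650851/684944 ≈ -2.4102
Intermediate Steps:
V(z) = -7*z
V(57)/(-4144) - 2900/1157 = -7*57/(-4144) - 2900/1157 = -399*(-1/4144) - 2900*1/1157 = 57/592 - 2900/1157 = -1650851/684944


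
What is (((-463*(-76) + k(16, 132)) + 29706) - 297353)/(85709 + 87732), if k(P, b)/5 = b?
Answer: -231799/173441 ≈ -1.3365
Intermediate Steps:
k(P, b) = 5*b
(((-463*(-76) + k(16, 132)) + 29706) - 297353)/(85709 + 87732) = (((-463*(-76) + 5*132) + 29706) - 297353)/(85709 + 87732) = (((35188 + 660) + 29706) - 297353)/173441 = ((35848 + 29706) - 297353)*(1/173441) = (65554 - 297353)*(1/173441) = -231799*1/173441 = -231799/173441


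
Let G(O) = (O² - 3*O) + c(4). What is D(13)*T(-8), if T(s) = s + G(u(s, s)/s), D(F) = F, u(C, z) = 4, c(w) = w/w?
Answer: -273/4 ≈ -68.250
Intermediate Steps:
c(w) = 1
G(O) = 1 + O² - 3*O (G(O) = (O² - 3*O) + 1 = 1 + O² - 3*O)
T(s) = 1 + s - 12/s + 16/s² (T(s) = s + (1 + (4/s)² - 12/s) = s + (1 + 16/s² - 12/s) = s + (1 - 12/s + 16/s²) = 1 + s - 12/s + 16/s²)
D(13)*T(-8) = 13*(1 - 8 - 12/(-8) + 16/(-8)²) = 13*(1 - 8 - 12*(-⅛) + 16*(1/64)) = 13*(1 - 8 + 3/2 + ¼) = 13*(-21/4) = -273/4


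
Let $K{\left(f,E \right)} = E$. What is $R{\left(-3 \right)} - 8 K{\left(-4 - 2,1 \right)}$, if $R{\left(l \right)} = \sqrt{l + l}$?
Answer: $-8 + i \sqrt{6} \approx -8.0 + 2.4495 i$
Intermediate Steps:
$R{\left(l \right)} = \sqrt{2} \sqrt{l}$ ($R{\left(l \right)} = \sqrt{2 l} = \sqrt{2} \sqrt{l}$)
$R{\left(-3 \right)} - 8 K{\left(-4 - 2,1 \right)} = \sqrt{2} \sqrt{-3} - 8 = \sqrt{2} i \sqrt{3} - 8 = i \sqrt{6} - 8 = -8 + i \sqrt{6}$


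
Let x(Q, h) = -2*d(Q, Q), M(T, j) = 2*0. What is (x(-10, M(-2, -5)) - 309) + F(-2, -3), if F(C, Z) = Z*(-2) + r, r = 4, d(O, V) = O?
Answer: -279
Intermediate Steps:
M(T, j) = 0
F(C, Z) = 4 - 2*Z (F(C, Z) = Z*(-2) + 4 = -2*Z + 4 = 4 - 2*Z)
x(Q, h) = -2*Q
(x(-10, M(-2, -5)) - 309) + F(-2, -3) = (-2*(-10) - 309) + (4 - 2*(-3)) = (20 - 309) + (4 + 6) = -289 + 10 = -279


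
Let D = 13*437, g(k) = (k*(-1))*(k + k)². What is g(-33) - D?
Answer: 138067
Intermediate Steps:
g(k) = -4*k³ (g(k) = (-k)*(2*k)² = (-k)*(4*k²) = -4*k³)
D = 5681
g(-33) - D = -4*(-33)³ - 1*5681 = -4*(-35937) - 5681 = 143748 - 5681 = 138067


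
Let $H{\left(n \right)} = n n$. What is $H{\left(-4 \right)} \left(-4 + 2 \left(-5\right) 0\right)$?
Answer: $-64$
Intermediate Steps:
$H{\left(n \right)} = n^{2}$
$H{\left(-4 \right)} \left(-4 + 2 \left(-5\right) 0\right) = \left(-4\right)^{2} \left(-4 + 2 \left(-5\right) 0\right) = 16 \left(-4 - 0\right) = 16 \left(-4 + 0\right) = 16 \left(-4\right) = -64$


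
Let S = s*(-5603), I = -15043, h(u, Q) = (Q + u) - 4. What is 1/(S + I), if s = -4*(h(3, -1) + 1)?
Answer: -1/37455 ≈ -2.6699e-5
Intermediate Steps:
h(u, Q) = -4 + Q + u
s = 4 (s = -4*((-4 - 1 + 3) + 1) = -4*(-2 + 1) = -4*(-1) = 4)
S = -22412 (S = 4*(-5603) = -22412)
1/(S + I) = 1/(-22412 - 15043) = 1/(-37455) = -1/37455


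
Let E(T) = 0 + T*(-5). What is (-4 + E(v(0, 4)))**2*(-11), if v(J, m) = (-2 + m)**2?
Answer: -6336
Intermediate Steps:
E(T) = -5*T (E(T) = 0 - 5*T = -5*T)
(-4 + E(v(0, 4)))**2*(-11) = (-4 - 5*(-2 + 4)**2)**2*(-11) = (-4 - 5*2**2)**2*(-11) = (-4 - 5*4)**2*(-11) = (-4 - 20)**2*(-11) = (-24)**2*(-11) = 576*(-11) = -6336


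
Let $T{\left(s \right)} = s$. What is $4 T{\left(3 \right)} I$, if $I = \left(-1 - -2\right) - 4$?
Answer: $-36$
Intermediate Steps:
$I = -3$ ($I = \left(-1 + 2\right) - 4 = 1 - 4 = -3$)
$4 T{\left(3 \right)} I = 4 \cdot 3 \left(-3\right) = 12 \left(-3\right) = -36$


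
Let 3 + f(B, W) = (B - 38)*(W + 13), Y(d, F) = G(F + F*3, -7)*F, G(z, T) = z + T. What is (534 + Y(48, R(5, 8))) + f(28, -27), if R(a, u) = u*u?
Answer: 16607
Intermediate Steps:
R(a, u) = u**2
G(z, T) = T + z
Y(d, F) = F*(-7 + 4*F) (Y(d, F) = (-7 + (F + F*3))*F = (-7 + (F + 3*F))*F = (-7 + 4*F)*F = F*(-7 + 4*F))
f(B, W) = -3 + (-38 + B)*(13 + W) (f(B, W) = -3 + (B - 38)*(W + 13) = -3 + (-38 + B)*(13 + W))
(534 + Y(48, R(5, 8))) + f(28, -27) = (534 + 8**2*(-7 + 4*8**2)) + (-497 - 38*(-27) + 13*28 + 28*(-27)) = (534 + 64*(-7 + 4*64)) + (-497 + 1026 + 364 - 756) = (534 + 64*(-7 + 256)) + 137 = (534 + 64*249) + 137 = (534 + 15936) + 137 = 16470 + 137 = 16607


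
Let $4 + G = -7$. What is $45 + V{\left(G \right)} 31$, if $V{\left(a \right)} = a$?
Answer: $-296$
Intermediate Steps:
$G = -11$ ($G = -4 - 7 = -11$)
$45 + V{\left(G \right)} 31 = 45 - 341 = -296$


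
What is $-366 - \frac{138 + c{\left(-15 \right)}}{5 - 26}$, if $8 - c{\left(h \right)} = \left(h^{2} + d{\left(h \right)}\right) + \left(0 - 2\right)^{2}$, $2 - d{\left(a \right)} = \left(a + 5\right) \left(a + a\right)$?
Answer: $- \frac{7471}{21} \approx -355.76$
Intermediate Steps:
$d{\left(a \right)} = 2 - 2 a \left(5 + a\right)$ ($d{\left(a \right)} = 2 - \left(a + 5\right) \left(a + a\right) = 2 - \left(5 + a\right) 2 a = 2 - 2 a \left(5 + a\right)$)
$c{\left(h \right)} = 2 + h^{2} + 10 h$ ($c{\left(h \right)} = 8 - \left(\left(h^{2} - \left(-2 + 2 h^{2} + 10 h\right)\right) + \left(0 - 2\right)^{2}\right) = 8 - \left(\left(2 - h^{2} - 10 h\right) + \left(-2\right)^{2}\right) = 8 - \left(\left(2 - h^{2} - 10 h\right) + 4\right) = 8 - \left(6 - h^{2} - 10 h\right) = 8 + \left(-6 + h^{2} + 10 h\right) = 2 + h^{2} + 10 h$)
$-366 - \frac{138 + c{\left(-15 \right)}}{5 - 26} = -366 - \frac{138 + \left(2 + \left(-15\right)^{2} + 10 \left(-15\right)\right)}{5 - 26} = -366 - \frac{138 + \left(2 + 225 - 150\right)}{-21} = -366 - \left(138 + 77\right) \left(- \frac{1}{21}\right) = -366 - 215 \left(- \frac{1}{21}\right) = -366 - - \frac{215}{21} = -366 + \frac{215}{21} = - \frac{7471}{21}$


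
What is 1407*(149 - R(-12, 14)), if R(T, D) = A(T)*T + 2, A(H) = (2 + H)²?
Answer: 1895229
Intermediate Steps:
R(T, D) = 2 + T*(2 + T)² (R(T, D) = (2 + T)²*T + 2 = T*(2 + T)² + 2 = 2 + T*(2 + T)²)
1407*(149 - R(-12, 14)) = 1407*(149 - (2 - 12*(2 - 12)²)) = 1407*(149 - (2 - 12*(-10)²)) = 1407*(149 - (2 - 12*100)) = 1407*(149 - (2 - 1200)) = 1407*(149 - 1*(-1198)) = 1407*(149 + 1198) = 1407*1347 = 1895229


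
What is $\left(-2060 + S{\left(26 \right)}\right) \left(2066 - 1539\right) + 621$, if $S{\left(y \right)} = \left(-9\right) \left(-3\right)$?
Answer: $-1070770$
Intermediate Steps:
$S{\left(y \right)} = 27$
$\left(-2060 + S{\left(26 \right)}\right) \left(2066 - 1539\right) + 621 = \left(-2060 + 27\right) \left(2066 - 1539\right) + 621 = \left(-2033\right) 527 + 621 = -1071391 + 621 = -1070770$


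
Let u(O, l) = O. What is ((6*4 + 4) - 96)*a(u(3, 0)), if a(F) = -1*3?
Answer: 204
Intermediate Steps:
a(F) = -3
((6*4 + 4) - 96)*a(u(3, 0)) = ((6*4 + 4) - 96)*(-3) = ((24 + 4) - 96)*(-3) = (28 - 96)*(-3) = -68*(-3) = 204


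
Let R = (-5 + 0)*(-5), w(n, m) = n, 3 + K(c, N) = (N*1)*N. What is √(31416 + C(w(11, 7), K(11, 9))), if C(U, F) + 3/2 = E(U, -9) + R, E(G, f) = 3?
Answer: √125770/2 ≈ 177.32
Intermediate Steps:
K(c, N) = -3 + N² (K(c, N) = -3 + (N*1)*N = -3 + N*N = -3 + N²)
R = 25 (R = -5*(-5) = 25)
C(U, F) = 53/2 (C(U, F) = -3/2 + (3 + 25) = -3/2 + 28 = 53/2)
√(31416 + C(w(11, 7), K(11, 9))) = √(31416 + 53/2) = √(62885/2) = √125770/2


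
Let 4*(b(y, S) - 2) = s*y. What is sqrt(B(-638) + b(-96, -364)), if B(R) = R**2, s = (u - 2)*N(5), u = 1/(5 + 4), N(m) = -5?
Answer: sqrt(3661374)/3 ≈ 637.82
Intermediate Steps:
u = 1/9 ≈ 0.11111
s = 85/9 (s = (1/9 - 2)*(-5) = -17/9*(-5) = 85/9 ≈ 9.4444)
b(y, S) = 2 + 85*y/36 (b(y, S) = 2 + (85*y/9)/4 = 2 + 85*y/36)
sqrt(B(-638) + b(-96, -364)) = sqrt((-638)**2 + (2 + (85/36)*(-96))) = sqrt(407044 + (2 - 680/3)) = sqrt(407044 - 674/3) = sqrt(1220458/3) = sqrt(3661374)/3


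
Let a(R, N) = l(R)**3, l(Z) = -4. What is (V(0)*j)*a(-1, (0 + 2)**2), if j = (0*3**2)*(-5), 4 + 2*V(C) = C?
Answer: 0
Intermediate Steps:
V(C) = -2 + C/2
a(R, N) = -64 (a(R, N) = (-4)**3 = -64)
j = 0 (j = (0*9)*(-5) = 0*(-5) = 0)
(V(0)*j)*a(-1, (0 + 2)**2) = ((-2 + (1/2)*0)*0)*(-64) = ((-2 + 0)*0)*(-64) = -2*0*(-64) = 0*(-64) = 0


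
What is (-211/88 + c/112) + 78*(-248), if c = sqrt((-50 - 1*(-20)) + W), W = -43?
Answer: -1702483/88 + I*sqrt(73)/112 ≈ -19346.0 + 0.076286*I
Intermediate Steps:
c = I*sqrt(73) (c = sqrt((-50 - 1*(-20)) - 43) = sqrt((-50 + 20) - 43) = sqrt(-30 - 43) = sqrt(-73) = I*sqrt(73) ≈ 8.544*I)
(-211/88 + c/112) + 78*(-248) = (-211/88 + (I*sqrt(73))/112) + 78*(-248) = (-211*1/88 + (I*sqrt(73))*(1/112)) - 19344 = (-211/88 + I*sqrt(73)/112) - 19344 = -1702483/88 + I*sqrt(73)/112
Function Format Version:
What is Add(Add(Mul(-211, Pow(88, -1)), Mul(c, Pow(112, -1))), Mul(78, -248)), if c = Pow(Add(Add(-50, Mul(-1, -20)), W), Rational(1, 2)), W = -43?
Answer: Add(Rational(-1702483, 88), Mul(Rational(1, 112), I, Pow(73, Rational(1, 2)))) ≈ Add(-19346., Mul(0.076286, I))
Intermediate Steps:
c = Mul(I, Pow(73, Rational(1, 2))) (c = Pow(Add(Add(-50, Mul(-1, -20)), -43), Rational(1, 2)) = Pow(Add(Add(-50, 20), -43), Rational(1, 2)) = Pow(Add(-30, -43), Rational(1, 2)) = Pow(-73, Rational(1, 2)) = Mul(I, Pow(73, Rational(1, 2))) ≈ Mul(8.5440, I))
Add(Add(Mul(-211, Pow(88, -1)), Mul(c, Pow(112, -1))), Mul(78, -248)) = Add(Add(Mul(-211, Pow(88, -1)), Mul(Mul(I, Pow(73, Rational(1, 2))), Pow(112, -1))), Mul(78, -248)) = Add(Add(Mul(-211, Rational(1, 88)), Mul(Mul(I, Pow(73, Rational(1, 2))), Rational(1, 112))), -19344) = Add(Add(Rational(-211, 88), Mul(Rational(1, 112), I, Pow(73, Rational(1, 2)))), -19344) = Add(Rational(-1702483, 88), Mul(Rational(1, 112), I, Pow(73, Rational(1, 2))))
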